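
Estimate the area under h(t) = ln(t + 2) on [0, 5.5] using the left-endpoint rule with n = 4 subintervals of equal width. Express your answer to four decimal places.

Δt = (5.5 − 0)/4 = 1.375.
Left endpoints: 0, 1.375, 2.75, 4.125.
h(0) ≈ 0.6931, h(1.375) ≈ 1.2164, h(2.75) ≈ 1.5581, h(4.125) ≈ 1.8124.
Sum = Δt · [h(0) + h(1.375) + h(2.75) + h(4.125)].
Sum ≈ 7.2601.

7.2601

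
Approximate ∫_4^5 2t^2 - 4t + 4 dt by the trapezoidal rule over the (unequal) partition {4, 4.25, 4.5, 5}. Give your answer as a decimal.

26.71875

Subinterval widths: 0.25, 0.25, 0.5.
f(4) = 20, f(4.25) = 23.125, f(4.5) = 26.5, f(5) = 34.
On each subinterval the trapezoid contributes (Δt_i/2)·[f(t_{i-1}) + f(t_i)].
Sum = 26.71875.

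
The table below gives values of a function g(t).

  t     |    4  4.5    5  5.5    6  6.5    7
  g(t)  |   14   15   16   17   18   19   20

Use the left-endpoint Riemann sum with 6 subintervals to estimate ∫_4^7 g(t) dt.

Δt = 0.5.
Sum = 0.5·[14 + 15 + 16 + 17 + 18 + 19] = 49.5.

49.5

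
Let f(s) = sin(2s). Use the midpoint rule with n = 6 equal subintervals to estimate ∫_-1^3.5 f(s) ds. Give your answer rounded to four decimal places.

-0.6437

Δs = (3.5 − (-1))/6 = 0.75.
Midpoints: -0.625, 0.125, 0.875, 1.625, 2.375, 3.125.
f(-0.625) ≈ -0.9490, f(0.125) ≈ 0.2474, f(0.875) ≈ 0.9840, f(1.625) ≈ -0.1082, f(2.375) ≈ -0.9993, f(3.125) ≈ -0.0332.
Sum = Δs · [f(-0.625) + f(0.125) + f(0.875) + ...].
Sum ≈ -0.6437.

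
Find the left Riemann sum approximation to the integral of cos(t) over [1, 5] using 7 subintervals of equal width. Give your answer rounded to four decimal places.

-1.6778

Δt = (5 − 1)/7 = 4/7.
Left endpoints: 1, 11/7, 15/7, 19/7, 23/7, 27/7, 31/7.
f(1) ≈ 0.5403, f(11/7) ≈ -0.0006, f(15/7) ≈ -0.5414, f(19/7) ≈ -0.9101, f(23/7) ≈ -0.9896, f(27/7) ≈ -0.7547, f(31/7) ≈ -0.2800.
Sum = Δt · [f(1) + f(11/7) + f(15/7) + ...].
Sum ≈ -1.6778.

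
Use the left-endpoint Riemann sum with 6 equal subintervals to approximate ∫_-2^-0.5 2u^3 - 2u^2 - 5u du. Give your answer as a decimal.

-5.9609375

Δu = (-0.5 − (-2))/6 = 0.25.
Left endpoints: -2, -1.75, -1.5, -1.25, -1, -0.75.
f(-2) = -14, f(-1.75) = -8.09375, f(-1.5) = -3.75, f(-1.25) = -0.78125, f(-1) = 1, f(-0.75) = 1.78125.
Sum = Δu · [f(-2) + f(-1.75) + f(-1.5) + ...].
Sum = -5.9609375.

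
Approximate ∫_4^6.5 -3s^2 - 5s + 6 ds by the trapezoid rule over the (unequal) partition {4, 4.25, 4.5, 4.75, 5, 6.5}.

Subinterval widths: 0.25, 0.25, 0.25, 0.25, 1.5.
f(4) = -62, f(4.25) = -69.4375, f(4.5) = -77.25, f(4.75) = -85.4375, f(5) = -94, f(6.5) = -153.25.
On each subinterval the trapezoid contributes (Δs_i/2)·[f(s_{i-1}) + f(s_i)].
Sum = -262.96875.

-262.96875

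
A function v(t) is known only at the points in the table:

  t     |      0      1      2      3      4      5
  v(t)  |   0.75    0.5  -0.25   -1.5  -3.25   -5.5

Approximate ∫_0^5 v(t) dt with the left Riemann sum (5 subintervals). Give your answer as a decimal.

-3.75

Δt = 1.
Sum = 1·[0.75 + 0.5 + (-0.25) + (-1.5) + (-3.25)] = -3.75.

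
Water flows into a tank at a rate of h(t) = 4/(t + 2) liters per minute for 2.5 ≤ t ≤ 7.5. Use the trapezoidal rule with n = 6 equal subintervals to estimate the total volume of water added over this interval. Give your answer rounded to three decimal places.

2.998

Δt = (7.5 − 2.5)/6 = 5/6.
h(2.5) = 8/9, h(10/3) = 0.75, h(25/6) = 24/37, h(5) = 4/7, h(35/6) = 24/47, h(20/3) = 6/13, h(7.5) = 8/19.
T_6 = (Δt/2)·[h(t_0) + 2h(t_1) + ... + 2h(t_{5}) + h(t_6)].
Sum ≈ 2.998.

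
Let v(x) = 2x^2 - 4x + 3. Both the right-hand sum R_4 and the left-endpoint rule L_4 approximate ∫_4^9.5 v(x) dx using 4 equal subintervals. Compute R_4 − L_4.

173.9375

R_4 = 487.3515625.
L_4 = 313.4140625.
R_4 − L_4 = 173.9375.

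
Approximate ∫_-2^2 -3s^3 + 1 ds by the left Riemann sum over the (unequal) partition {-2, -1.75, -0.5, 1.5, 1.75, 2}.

24.296875

Subinterval widths: 0.25, 1.25, 2, 0.25, 0.25.
Left endpoints: -2, -1.75, -0.5, 1.5, 1.75.
f(-2) = 25, f(-1.75) = 17.078125, f(-0.5) = 1.375, f(1.5) = -9.125, f(1.75) = -15.078125.
Sum = Σ Δs_i · f(s_i).
Sum = 24.296875.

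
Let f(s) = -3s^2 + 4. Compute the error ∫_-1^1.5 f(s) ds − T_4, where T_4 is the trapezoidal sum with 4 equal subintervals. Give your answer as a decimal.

Exact integral: ∫_-1^1.5 f(s) ds = 5.625.
T_4 = 5.13671875.
Error = 5.625 − 5.13671875 = 0.48828125.

0.48828125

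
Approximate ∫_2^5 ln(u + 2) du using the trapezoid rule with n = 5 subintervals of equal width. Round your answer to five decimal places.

Δu = (5 − 2)/5 = 0.6.
f(2) ≈ 1.38629, f(2.6) ≈ 1.52606, f(3.2) ≈ 1.64866, f(3.8) ≈ 1.75786, f(4.4) ≈ 1.85630, f(5) ≈ 1.94591.
T_5 = (Δu/2)·[f(u_0) + 2f(u_1) + ... + 2f(u_{4}) + f(u_5)].
Sum ≈ 5.07298.

5.07298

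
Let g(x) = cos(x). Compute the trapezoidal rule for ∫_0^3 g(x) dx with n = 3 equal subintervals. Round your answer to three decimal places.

Δx = (3 − 0)/3 = 1.
g(0) ≈ 1.000, g(1) ≈ 0.540, g(2) ≈ -0.416, g(3) ≈ -0.990.
T_3 = (Δx/2)·[g(x_0) + 2g(x_1) + 2g(x_2) + g(x_3)].
Sum ≈ 0.129.

0.129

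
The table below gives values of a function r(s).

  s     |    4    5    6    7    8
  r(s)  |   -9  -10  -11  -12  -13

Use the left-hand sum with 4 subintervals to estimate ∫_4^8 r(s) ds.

Δs = 1.
Sum = 1·[(-9) + (-10) + (-11) + (-12)] = -42.

-42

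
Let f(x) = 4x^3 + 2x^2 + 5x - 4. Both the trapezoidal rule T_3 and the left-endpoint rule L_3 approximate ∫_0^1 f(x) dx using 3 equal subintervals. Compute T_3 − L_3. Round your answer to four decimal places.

T_3 ≈ 0.314815.
L_3 ≈ -1.518519.
T_3 − L_3 ≈ 1.8333.

1.8333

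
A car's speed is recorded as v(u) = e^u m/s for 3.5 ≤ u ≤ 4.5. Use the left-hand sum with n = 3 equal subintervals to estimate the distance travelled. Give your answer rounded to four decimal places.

Δu = (4.5 − 3.5)/3 = 1/3.
Left endpoints: 3.5, 23/6, 25/6.
v(3.5) ≈ 33.1155, v(23/6) ≈ 46.2163, v(25/6) ≈ 64.5001.
Sum = Δu · [v(3.5) + v(23/6) + v(25/6)].
Sum ≈ 47.9440.

47.9440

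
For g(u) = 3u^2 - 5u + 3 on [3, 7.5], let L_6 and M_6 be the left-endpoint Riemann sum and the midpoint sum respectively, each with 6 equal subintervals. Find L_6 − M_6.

L_6 = 246.796875.
M_6 = 289.6171875.
L_6 − M_6 = -42.8203125.

-42.8203125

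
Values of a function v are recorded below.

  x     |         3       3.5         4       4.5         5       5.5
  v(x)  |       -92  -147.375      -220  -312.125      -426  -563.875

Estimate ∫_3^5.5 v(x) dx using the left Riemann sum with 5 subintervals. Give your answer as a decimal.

Δx = 0.5.
Sum = 0.5·[(-92) + (-147.375) + (-220) + (-312.125) + (-426)] = -598.75.

-598.75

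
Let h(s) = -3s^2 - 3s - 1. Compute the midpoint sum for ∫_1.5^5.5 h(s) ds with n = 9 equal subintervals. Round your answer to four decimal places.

Δs = (5.5 − 1.5)/9 = 4/9.
Midpoints: 31/18, 13/6, 47/18, 55/18, 3.5, 71/18, 79/18, 29/6, 95/18.
h(31/18) = -1627/108, h(13/6) = -259/12, h(47/18) = -3163/108, h(55/18) = -4123/108, h(3.5) = -48.25, h(71/18) = -6427/108, h(79/18) = -7771/108, h(29/6) = -1027/12, h(95/18) = -10843/108.
Sum = Δs · [h(31/18) + h(13/6) + h(47/18) + ...].
Sum ≈ -208.8025.

-208.8025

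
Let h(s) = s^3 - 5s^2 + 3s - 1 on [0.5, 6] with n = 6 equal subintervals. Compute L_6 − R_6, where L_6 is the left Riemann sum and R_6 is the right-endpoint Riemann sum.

L_6 ≈ -8.60170718.
R_6 ≈ 40.55454282.
L_6 − R_6 = -49.15625.

-49.15625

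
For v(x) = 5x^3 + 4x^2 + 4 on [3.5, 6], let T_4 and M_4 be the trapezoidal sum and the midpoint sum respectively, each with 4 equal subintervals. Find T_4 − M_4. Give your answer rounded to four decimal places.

18.3716

T_4 ≈ 1685.502930.
M_4 ≈ 1667.131348.
T_4 − M_4 ≈ 18.3716.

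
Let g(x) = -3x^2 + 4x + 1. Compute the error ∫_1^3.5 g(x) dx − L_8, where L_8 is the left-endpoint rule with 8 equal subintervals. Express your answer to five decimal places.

-3.58887

Exact integral: ∫_1^3.5 g(x) dx = -16.875.
L_8 ≈ -13.2861328.
Error ≈ -16.875 − (-13.2861328) ≈ -3.58887.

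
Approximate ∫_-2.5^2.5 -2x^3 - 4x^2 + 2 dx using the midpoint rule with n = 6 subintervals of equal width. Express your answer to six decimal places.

-30.509259

Δx = (2.5 − (-2.5))/6 = 5/6.
Midpoints: -25/12, -1.25, -5/12, 5/12, 1.25, 25/12.
f(-25/12) = 2353/864, f(-1.25) = -0.34375, f(-5/12) = 1253/864, f(5/12) = 1003/864, f(1.25) = -8.15625, f(25/12) = -28897/864.
Sum = Δx · [f(-25/12) + f(-1.25) + f(-5/12) + ...].
Sum ≈ -30.509259.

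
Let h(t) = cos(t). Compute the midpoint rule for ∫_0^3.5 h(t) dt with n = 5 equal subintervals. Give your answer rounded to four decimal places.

Δt = (3.5 − 0)/5 = 0.7.
Midpoints: 0.35, 1.05, 1.75, 2.45, 3.15.
h(0.35) ≈ 0.9394, h(1.05) ≈ 0.4976, h(1.75) ≈ -0.1782, h(2.45) ≈ -0.7702, h(3.15) ≈ -1.0000.
Sum = Δt · [h(0.35) + h(1.05) + h(1.75) + h(2.45) + h(3.15)].
Sum ≈ -0.3580.

-0.3580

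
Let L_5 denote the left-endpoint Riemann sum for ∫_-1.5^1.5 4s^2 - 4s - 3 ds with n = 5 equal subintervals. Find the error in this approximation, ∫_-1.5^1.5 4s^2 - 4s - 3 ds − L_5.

-4.32

Exact integral: ∫_-1.5^1.5 f(s) ds = 0.
L_5 = 4.32.
Error = 0 − 4.32 = -4.32.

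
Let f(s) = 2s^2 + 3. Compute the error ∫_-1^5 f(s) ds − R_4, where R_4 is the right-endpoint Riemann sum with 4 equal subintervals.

-40.5

Exact integral: ∫_-1^5 f(s) ds = 102.
R_4 = 142.5.
Error = 102 − 142.5 = -40.5.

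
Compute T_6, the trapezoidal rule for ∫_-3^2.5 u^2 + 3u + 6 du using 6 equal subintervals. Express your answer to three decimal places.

43.854

Δu = (2.5 − (-3))/6 = 11/12.
f(-3) = 6, f(-25/12) = 589/144, f(-7/6) = 139/36, f(-0.25) = 5.3125, f(2/3) = 76/9, f(19/12) = 1909/144, f(2.5) = 19.75.
T_6 = (Δu/2)·[f(u_0) + 2f(u_1) + ... + 2f(u_{5}) + f(u_6)].
Sum ≈ 43.854.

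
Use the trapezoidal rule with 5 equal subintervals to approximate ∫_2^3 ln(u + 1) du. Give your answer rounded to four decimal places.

Δu = (3 − 2)/5 = 0.2.
f(2) ≈ 1.0986, f(2.2) ≈ 1.1632, f(2.4) ≈ 1.2238, f(2.6) ≈ 1.2809, f(2.8) ≈ 1.3350, f(3) ≈ 1.3863.
T_5 = (Δu/2)·[f(u_0) + 2f(u_1) + ... + 2f(u_{4}) + f(u_5)].
Sum ≈ 1.2491.

1.2491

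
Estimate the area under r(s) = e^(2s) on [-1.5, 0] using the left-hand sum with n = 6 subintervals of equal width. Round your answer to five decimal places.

Δs = (0 − (-1.5))/6 = 0.25.
Left endpoints: -1.5, -1.25, -1, -0.75, -0.5, -0.25.
r(-1.5) ≈ 0.04979, r(-1.25) ≈ 0.08208, r(-1) ≈ 0.13534, r(-0.75) ≈ 0.22313, r(-0.5) ≈ 0.36788, r(-0.25) ≈ 0.60653.
Sum = Δs · [r(-1.5) + r(-1.25) + r(-1) + ...].
Sum ≈ 0.36619.

0.36619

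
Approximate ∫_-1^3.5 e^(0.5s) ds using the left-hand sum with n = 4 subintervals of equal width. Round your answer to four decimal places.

Δs = (3.5 − (-1))/4 = 1.125.
Left endpoints: -1, 0.125, 1.25, 2.375.
f(-1) ≈ 0.6065, f(0.125) ≈ 1.0645, f(1.25) ≈ 1.8682, f(2.375) ≈ 3.2789.
Sum = Δs · [f(-1) + f(0.125) + f(1.25) + f(2.375)].
Sum ≈ 7.6704.

7.6704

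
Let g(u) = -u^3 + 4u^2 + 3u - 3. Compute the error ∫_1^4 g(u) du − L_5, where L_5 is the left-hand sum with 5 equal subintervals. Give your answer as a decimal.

Exact integral: ∫_1^4 g(u) du = 33.75.
L_5 = 31.32.
Error = 33.75 − 31.32 = 2.43.

2.43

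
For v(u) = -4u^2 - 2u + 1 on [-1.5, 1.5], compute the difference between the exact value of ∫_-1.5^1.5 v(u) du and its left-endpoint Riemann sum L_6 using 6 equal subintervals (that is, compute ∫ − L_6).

-1

Exact integral: ∫_-1.5^1.5 v(u) du = -6.
L_6 = -5.
Error = -6 − (-5) = -1.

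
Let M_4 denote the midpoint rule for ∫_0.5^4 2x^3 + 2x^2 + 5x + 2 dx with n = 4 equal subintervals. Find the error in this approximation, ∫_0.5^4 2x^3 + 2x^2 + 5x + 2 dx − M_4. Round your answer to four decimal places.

3.4613

Exact integral: ∫_0.5^4 f(x) dx ≈ 216.927083.
M_4 ≈ 213.465820.
Error ≈ 216.927083 − 213.465820 ≈ 3.4613.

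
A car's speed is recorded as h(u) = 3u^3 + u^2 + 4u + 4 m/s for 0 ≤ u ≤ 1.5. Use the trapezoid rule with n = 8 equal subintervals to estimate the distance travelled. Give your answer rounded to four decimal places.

15.4900

Δu = (1.5 − 0)/8 = 0.1875.
h(0) = 4, h(0.1875) = 19681/4096, h(0.375) = 2969/512, h(0.5625) = 29083/4096, h(0.75) = 8.828125, h(0.9375) = 45469/4096, h(1.125) = 7187/512, h(1.3125) = 72727/4096, h(1.5) = 22.375.
T_8 = (Δu/2)·[h(u_0) + 2h(u_1) + ... + 2h(u_{7}) + h(u_8)].
Sum ≈ 15.4900.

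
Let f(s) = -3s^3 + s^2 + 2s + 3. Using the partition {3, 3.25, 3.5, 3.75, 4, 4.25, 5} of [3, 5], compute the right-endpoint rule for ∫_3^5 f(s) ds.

Subinterval widths: 0.25, 0.25, 0.25, 0.25, 0.25, 0.75.
Right endpoints: 3.25, 3.5, 3.75, 4, 4.25, 5.
f(3.25) = -82.921875, f(3.5) = -106.375, f(3.75) = -133.640625, f(4) = -165, f(4.25) = -200.734375, f(5) = -337.
Sum = Σ Δs_i · f(s_i).
Sum = -424.91796875.

-424.91796875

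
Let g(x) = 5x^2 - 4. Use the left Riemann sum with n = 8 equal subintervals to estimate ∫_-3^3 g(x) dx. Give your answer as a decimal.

68.8125

Δx = (3 − (-3))/8 = 0.75.
Left endpoints: -3, -2.25, -1.5, -0.75, 0, 0.75, 1.5, 2.25.
g(-3) = 41, g(-2.25) = 21.3125, g(-1.5) = 7.25, g(-0.75) = -1.1875, g(0) = -4, g(0.75) = -1.1875, g(1.5) = 7.25, g(2.25) = 21.3125.
Sum = Δx · [g(-3) + g(-2.25) + g(-1.5) + ...].
Sum = 68.8125.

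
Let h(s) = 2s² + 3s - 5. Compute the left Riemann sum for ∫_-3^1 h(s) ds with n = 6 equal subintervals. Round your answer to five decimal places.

-11.40741

Δs = (1 − (-3))/6 = 2/3.
Left endpoints: -3, -7/3, -5/3, -1, -1/3, 1/3.
h(-3) = 4, h(-7/3) = -10/9, h(-5/3) = -40/9, h(-1) = -6, h(-1/3) = -52/9, h(1/3) = -34/9.
Sum = Δs · [h(-3) + h(-7/3) + h(-5/3) + ...].
Sum ≈ -11.40741.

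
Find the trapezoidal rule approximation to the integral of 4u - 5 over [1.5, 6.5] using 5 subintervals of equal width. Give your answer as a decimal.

Δu = (6.5 − 1.5)/5 = 1.
f(1.5) = 1, f(2.5) = 5, f(3.5) = 9, f(4.5) = 13, f(5.5) = 17, f(6.5) = 21.
T_5 = (Δu/2)·[f(u_0) + 2f(u_1) + ... + 2f(u_{4}) + f(u_5)].
Sum = 55.

55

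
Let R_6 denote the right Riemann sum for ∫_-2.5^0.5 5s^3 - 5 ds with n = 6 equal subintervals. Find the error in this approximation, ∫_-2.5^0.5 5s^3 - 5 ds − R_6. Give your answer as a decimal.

Exact integral: ∫_-2.5^0.5 f(s) ds = -63.75.
R_6 = -45.9375.
Error = -63.75 − (-45.9375) = -17.8125.

-17.8125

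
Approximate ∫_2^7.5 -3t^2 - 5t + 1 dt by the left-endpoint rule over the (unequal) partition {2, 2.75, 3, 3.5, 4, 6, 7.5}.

Subinterval widths: 0.75, 0.25, 0.5, 0.5, 2, 1.5.
Left endpoints: 2, 2.75, 3, 3.5, 4, 6.
f(2) = -21, f(2.75) = -35.4375, f(3) = -41, f(3.5) = -53.25, f(4) = -67, f(6) = -137.
Sum = Σ Δt_i · f(t_i).
Sum = -411.234375.

-411.234375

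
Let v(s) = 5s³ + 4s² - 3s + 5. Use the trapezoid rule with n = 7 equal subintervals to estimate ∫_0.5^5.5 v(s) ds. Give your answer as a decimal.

1366.25

Δs = (5.5 − 0.5)/7 = 5/7.
v(0.5) = 5.125, v(17/14) = 44473/2744, v(27/14) = 137083/2744, v(37/14) = 321893/2744, v(47/14) = 628903/2744, v(57/14) = 1088113/2744, v(67/14) = 1729523/2744, v(5.5) = 941.375.
T_7 = (Δs/2)·[v(s_0) + 2v(s_1) + ... + 2v(s_{6}) + v(s_7)].
Sum = 1366.25.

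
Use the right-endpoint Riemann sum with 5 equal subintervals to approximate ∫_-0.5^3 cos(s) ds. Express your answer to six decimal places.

Δs = (3 − (-0.5))/5 = 0.7.
Right endpoints: 0.2, 0.9, 1.6, 2.3, 3.
f(0.2) ≈ 0.980067, f(0.9) ≈ 0.621610, f(1.6) ≈ -0.029200, f(2.3) ≈ -0.666276, f(3) ≈ -0.989992.
Sum = Δs · [f(0.2) + f(0.9) + f(1.6) + f(2.3) + f(3)].
Sum ≈ -0.058654.

-0.058654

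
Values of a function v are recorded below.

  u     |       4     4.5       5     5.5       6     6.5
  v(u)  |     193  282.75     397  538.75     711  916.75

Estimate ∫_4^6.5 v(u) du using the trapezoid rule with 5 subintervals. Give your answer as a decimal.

1242.1875

Δu = 0.5.
T_5 = (0.5/2)·[193 + 2·282.75 + 2·397 + 2·538.75 + 2·711 + 916.75] = 1242.1875.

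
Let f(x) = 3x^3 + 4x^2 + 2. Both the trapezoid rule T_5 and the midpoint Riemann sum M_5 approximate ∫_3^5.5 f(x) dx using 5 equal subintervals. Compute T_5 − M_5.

6.6015625

T_5 = 820.78125.
M_5 = 814.1796875.
T_5 − M_5 = 6.6015625.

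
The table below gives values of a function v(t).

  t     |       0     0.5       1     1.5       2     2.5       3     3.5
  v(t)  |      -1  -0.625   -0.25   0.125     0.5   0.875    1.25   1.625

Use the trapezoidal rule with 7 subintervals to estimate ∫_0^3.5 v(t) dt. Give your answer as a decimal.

Δt = 0.5.
T_7 = (0.5/2)·[(-1) + 2·(-0.625) + 2·(-0.25) + 2·0.125 + 2·0.5 + 2·0.875 + 2·1.25 + 1.625] = 1.09375.

1.09375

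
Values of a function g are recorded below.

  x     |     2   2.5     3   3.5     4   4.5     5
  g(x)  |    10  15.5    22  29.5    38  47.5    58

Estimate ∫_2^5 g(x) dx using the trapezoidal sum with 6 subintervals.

Δx = 0.5.
T_6 = (0.5/2)·[10 + 2·15.5 + 2·22 + 2·29.5 + 2·38 + 2·47.5 + 58] = 93.25.

93.25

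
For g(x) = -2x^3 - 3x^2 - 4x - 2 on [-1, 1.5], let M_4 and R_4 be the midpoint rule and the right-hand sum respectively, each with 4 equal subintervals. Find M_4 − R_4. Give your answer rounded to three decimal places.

8.130

M_4 ≈ -13.54004.
R_4 ≈ -21.66992.
M_4 − R_4 ≈ 8.130.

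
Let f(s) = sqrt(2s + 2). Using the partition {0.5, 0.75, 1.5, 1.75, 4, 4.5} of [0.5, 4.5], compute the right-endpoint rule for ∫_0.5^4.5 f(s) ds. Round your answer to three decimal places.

Subinterval widths: 0.25, 0.75, 0.25, 2.25, 0.5.
Right endpoints: 0.75, 1.5, 1.75, 4, 4.5.
f(0.75) ≈ 1.871, f(1.5) ≈ 2.236, f(1.75) ≈ 2.345, f(4) ≈ 3.162, f(4.5) ≈ 3.317.
Sum = Σ Δs_i · f(s_i).
Sum ≈ 11.504.

11.504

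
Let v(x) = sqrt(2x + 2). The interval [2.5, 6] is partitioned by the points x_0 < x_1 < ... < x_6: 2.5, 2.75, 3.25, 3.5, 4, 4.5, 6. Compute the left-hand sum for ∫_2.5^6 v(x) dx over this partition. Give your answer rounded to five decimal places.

10.81569

Subinterval widths: 0.25, 0.5, 0.25, 0.5, 0.5, 1.5.
Left endpoints: 2.5, 2.75, 3.25, 3.5, 4, 4.5.
v(2.5) ≈ 2.64575, v(2.75) ≈ 2.73861, v(3.25) ≈ 2.91548, v(3.5) ≈ 3.00000, v(4) ≈ 3.16228, v(4.5) ≈ 3.31662.
Sum = Σ Δx_i · v(x_i).
Sum ≈ 10.81569.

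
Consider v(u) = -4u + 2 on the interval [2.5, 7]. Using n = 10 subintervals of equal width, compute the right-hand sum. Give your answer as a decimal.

Δu = (7 − 2.5)/10 = 0.45.
Right endpoints: 2.95, 3.4, 3.85, 4.3, 4.75, 5.2, 5.65, 6.1, 6.55, 7.
v(2.95) = -9.8, v(3.4) = -11.6, v(3.85) = -13.4, v(4.3) = -15.2, v(4.75) = -17, v(5.2) = -18.8, v(5.65) = -20.6, v(6.1) = -22.4, v(6.55) = -24.2, v(7) = -26.
Sum = Δu · [v(2.95) + v(3.4) + v(3.85) + ...].
Sum = -80.55.

-80.55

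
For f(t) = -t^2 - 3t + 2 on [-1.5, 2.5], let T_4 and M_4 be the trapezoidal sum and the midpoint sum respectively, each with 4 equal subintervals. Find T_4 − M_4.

-1

T_4 = -5.
M_4 = -4.
T_4 − M_4 = -1.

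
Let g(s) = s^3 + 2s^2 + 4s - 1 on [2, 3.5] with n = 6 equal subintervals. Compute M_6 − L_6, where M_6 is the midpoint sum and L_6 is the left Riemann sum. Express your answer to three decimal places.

6.932

M_6 ≈ 71.68555.
L_6 = 64.75390625.
M_6 − L_6 ≈ 6.932.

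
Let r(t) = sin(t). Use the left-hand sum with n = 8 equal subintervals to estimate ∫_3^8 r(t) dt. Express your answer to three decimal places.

Δt = (8 − 3)/8 = 0.625.
Left endpoints: 3, 3.625, 4.25, 4.875, 5.5, 6.125, 6.75, 7.375.
r(3) ≈ 0.141, r(3.625) ≈ -0.465, r(4.25) ≈ -0.895, r(4.875) ≈ -0.987, r(5.5) ≈ -0.706, r(6.125) ≈ -0.158, r(6.75) ≈ 0.450, r(7.375) ≈ 0.887.
Sum = Δt · [r(3) + r(3.625) + r(4.25) + ...].
Sum ≈ -1.082.

-1.082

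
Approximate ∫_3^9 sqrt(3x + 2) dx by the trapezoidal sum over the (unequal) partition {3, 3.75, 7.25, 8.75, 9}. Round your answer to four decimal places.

Subinterval widths: 0.75, 3.5, 1.5, 0.25.
f(3) ≈ 3.3166, f(3.75) ≈ 3.6401, f(7.25) ≈ 4.8734, f(8.75) ≈ 5.3151, f(9) ≈ 5.3852.
On each subinterval the trapezoid contributes (Δx_i/2)·[f(x_{i-1}) + f(x_i)].
Sum ≈ 26.4862.

26.4862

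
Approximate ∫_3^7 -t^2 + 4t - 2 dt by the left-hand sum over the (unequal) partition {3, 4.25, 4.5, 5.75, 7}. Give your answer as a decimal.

-19.90625

Subinterval widths: 1.25, 0.25, 1.25, 1.25.
Left endpoints: 3, 4.25, 4.5, 5.75.
f(3) = 1, f(4.25) = -3.0625, f(4.5) = -4.25, f(5.75) = -12.0625.
Sum = Σ Δt_i · f(t_i).
Sum = -19.90625.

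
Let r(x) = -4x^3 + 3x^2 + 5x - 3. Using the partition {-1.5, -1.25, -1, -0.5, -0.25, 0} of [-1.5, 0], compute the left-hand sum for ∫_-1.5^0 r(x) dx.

0.6875

Subinterval widths: 0.25, 0.25, 0.5, 0.25, 0.25.
Left endpoints: -1.5, -1.25, -1, -0.5, -0.25.
r(-1.5) = 9.75, r(-1.25) = 3.25, r(-1) = -1, r(-0.5) = -4.25, r(-0.25) = -4.
Sum = Σ Δx_i · r(x_i).
Sum = 0.6875.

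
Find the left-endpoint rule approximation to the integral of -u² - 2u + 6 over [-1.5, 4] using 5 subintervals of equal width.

Δu = (4 − (-1.5))/5 = 1.1.
Left endpoints: -1.5, -0.4, 0.7, 1.8, 2.9.
f(-1.5) = 6.75, f(-0.4) = 6.64, f(0.7) = 4.11, f(1.8) = -0.84, f(2.9) = -8.21.
Sum = Δu · [f(-1.5) + f(-0.4) + f(0.7) + f(1.8) + f(2.9)].
Sum = 9.295.

9.295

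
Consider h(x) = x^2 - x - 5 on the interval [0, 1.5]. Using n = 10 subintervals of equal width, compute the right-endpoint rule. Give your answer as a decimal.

Δx = (1.5 − 0)/10 = 0.15.
Right endpoints: 0.15, 0.3, 0.45, 0.6, 0.75, 0.9, 1.05, 1.2, 1.35, 1.5.
h(0.15) = -5.1275, h(0.3) = -5.21, h(0.45) = -5.2475, h(0.6) = -5.24, h(0.75) = -5.1875, h(0.9) = -5.09, h(1.05) = -4.9475, h(1.2) = -4.76, h(1.35) = -4.5275, h(1.5) = -4.25.
Sum = Δx · [h(0.15) + h(0.3) + h(0.45) + ...].
Sum = -7.438125.

-7.438125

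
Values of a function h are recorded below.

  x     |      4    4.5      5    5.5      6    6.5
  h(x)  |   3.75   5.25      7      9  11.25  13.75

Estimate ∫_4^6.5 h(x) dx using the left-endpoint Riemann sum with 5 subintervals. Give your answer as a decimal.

Δx = 0.5.
Sum = 0.5·[3.75 + 5.25 + 7 + 9 + 11.25] = 18.125.

18.125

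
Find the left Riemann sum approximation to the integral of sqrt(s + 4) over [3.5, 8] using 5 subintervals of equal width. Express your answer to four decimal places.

Δs = (8 − 3.5)/5 = 0.9.
Left endpoints: 3.5, 4.4, 5.3, 6.2, 7.1.
f(3.5) ≈ 2.7386, f(4.4) ≈ 2.8983, f(5.3) ≈ 3.0496, f(6.2) ≈ 3.1937, f(7.1) ≈ 3.3317.
Sum = Δs · [f(3.5) + f(4.4) + f(5.3) + f(6.2) + f(7.1)].
Sum ≈ 13.6907.

13.6907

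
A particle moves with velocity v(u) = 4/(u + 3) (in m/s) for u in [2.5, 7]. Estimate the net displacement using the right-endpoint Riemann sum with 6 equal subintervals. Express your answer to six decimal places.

2.272934

Δu = (7 − 2.5)/6 = 0.75.
Right endpoints: 3.25, 4, 4.75, 5.5, 6.25, 7.
v(3.25) = 0.64, v(4) = 4/7, v(4.75) = 16/31, v(5.5) = 8/17, v(6.25) = 16/37, v(7) = 0.4.
Sum = Δu · [v(3.25) + v(4) + v(4.75) + ...].
Sum ≈ 2.272934.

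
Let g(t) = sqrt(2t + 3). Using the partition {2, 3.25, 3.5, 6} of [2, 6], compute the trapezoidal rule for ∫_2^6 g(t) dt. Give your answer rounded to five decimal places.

13.15461

Subinterval widths: 1.25, 0.25, 2.5.
g(2) ≈ 2.64575, g(3.25) ≈ 3.08221, g(3.5) ≈ 3.16228, g(6) ≈ 3.87298.
On each subinterval the trapezoid contributes (Δt_i/2)·[g(t_{i-1}) + g(t_i)].
Sum ≈ 13.15461.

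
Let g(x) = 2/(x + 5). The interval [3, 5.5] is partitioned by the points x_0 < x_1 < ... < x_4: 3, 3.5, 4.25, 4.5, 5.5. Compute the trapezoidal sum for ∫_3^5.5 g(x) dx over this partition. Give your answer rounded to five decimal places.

0.54448

Subinterval widths: 0.5, 0.75, 0.25, 1.
g(3) = 0.25, g(3.5) = 4/17, g(4.25) = 8/37, g(4.5) = 4/19, g(5.5) = 4/21.
On each subinterval the trapezoid contributes (Δx_i/2)·[g(x_{i-1}) + g(x_i)].
Sum ≈ 0.54448.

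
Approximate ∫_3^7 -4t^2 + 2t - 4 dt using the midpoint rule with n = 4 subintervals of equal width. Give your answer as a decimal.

Δt = (7 − 3)/4 = 1.
Midpoints: 3.5, 4.5, 5.5, 6.5.
f(3.5) = -46, f(4.5) = -76, f(5.5) = -114, f(6.5) = -160.
Sum = Δt · [f(3.5) + f(4.5) + f(5.5) + f(6.5)].
Sum = -396.

-396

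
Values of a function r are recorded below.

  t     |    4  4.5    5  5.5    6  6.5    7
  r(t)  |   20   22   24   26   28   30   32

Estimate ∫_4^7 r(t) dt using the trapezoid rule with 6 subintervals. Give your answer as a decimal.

Δt = 0.5.
T_6 = (0.5/2)·[20 + 2·22 + 2·24 + 2·26 + 2·28 + 2·30 + 32] = 78.

78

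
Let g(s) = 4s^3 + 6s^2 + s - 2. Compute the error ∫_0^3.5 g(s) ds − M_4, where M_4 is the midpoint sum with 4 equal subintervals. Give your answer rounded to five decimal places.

6.02930

Exact integral: ∫_0^3.5 g(s) ds = 234.9375.
M_4 ≈ 228.9082031.
Error ≈ 234.9375 − 228.9082031 ≈ 6.02930.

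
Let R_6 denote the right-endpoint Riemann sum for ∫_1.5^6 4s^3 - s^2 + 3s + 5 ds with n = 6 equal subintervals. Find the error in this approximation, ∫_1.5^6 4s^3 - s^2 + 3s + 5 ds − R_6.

Exact integral: ∫_1.5^6 f(s) ds = 1293.1875.
R_6 = 1623.09375.
Error = 1293.1875 − 1623.09375 = -329.90625.

-329.90625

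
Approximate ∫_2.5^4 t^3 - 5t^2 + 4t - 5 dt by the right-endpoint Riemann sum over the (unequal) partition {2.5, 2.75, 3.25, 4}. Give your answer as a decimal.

Subinterval widths: 0.25, 0.5, 0.75.
Right endpoints: 2.75, 3.25, 4.
f(2.75) = -11.015625, f(3.25) = -10.484375, f(4) = -5.
Sum = Σ Δt_i · f(t_i).
Sum = -11.74609375.

-11.74609375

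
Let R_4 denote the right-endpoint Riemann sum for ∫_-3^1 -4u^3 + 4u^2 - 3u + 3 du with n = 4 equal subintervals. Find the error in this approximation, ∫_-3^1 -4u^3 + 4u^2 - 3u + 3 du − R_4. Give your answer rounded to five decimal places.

67.33333

Exact integral: ∫_-3^1 f(u) du ≈ 141.3333333.
R_4 = 74.
Error ≈ 141.3333333 − 74 ≈ 67.33333.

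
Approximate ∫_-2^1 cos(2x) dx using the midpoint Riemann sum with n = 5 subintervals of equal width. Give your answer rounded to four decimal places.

Δx = (1 − (-2))/5 = 0.6.
Midpoints: -1.7, -1.1, -0.5, 0.1, 0.7.
f(-1.7) ≈ -0.9668, f(-1.1) ≈ -0.5885, f(-0.5) ≈ 0.5403, f(0.1) ≈ 0.9801, f(0.7) ≈ 0.1700.
Sum = Δx · [f(-1.7) + f(-1.1) + f(-0.5) + f(0.1) + f(0.7)].
Sum ≈ 0.0810.

0.0810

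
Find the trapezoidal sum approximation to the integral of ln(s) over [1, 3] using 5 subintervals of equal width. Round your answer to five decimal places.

1.28701

Δs = (3 − 1)/5 = 0.4.
f(1) ≈ 0.00000, f(1.4) ≈ 0.33647, f(1.8) ≈ 0.58779, f(2.2) ≈ 0.78846, f(2.6) ≈ 0.95551, f(3) ≈ 1.09861.
T_5 = (Δs/2)·[f(s_0) + 2f(s_1) + ... + 2f(s_{4}) + f(s_5)].
Sum ≈ 1.28701.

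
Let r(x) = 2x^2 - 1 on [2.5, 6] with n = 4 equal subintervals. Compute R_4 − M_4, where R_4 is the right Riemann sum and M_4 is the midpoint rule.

27.37109375

R_4 = 157.0078125.
M_4 = 129.63671875.
R_4 − M_4 = 27.37109375.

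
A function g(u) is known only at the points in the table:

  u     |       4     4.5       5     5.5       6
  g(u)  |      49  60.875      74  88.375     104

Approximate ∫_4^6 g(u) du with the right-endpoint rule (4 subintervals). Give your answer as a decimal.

Δu = 0.5.
Sum = 0.5·[60.875 + 74 + 88.375 + 104] = 163.625.

163.625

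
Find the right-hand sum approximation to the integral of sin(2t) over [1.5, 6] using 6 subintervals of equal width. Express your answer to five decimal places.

Δt = (6 − 1.5)/6 = 0.75.
Right endpoints: 2.25, 3, 3.75, 4.5, 5.25, 6.
f(2.25) ≈ -0.97753, f(3) ≈ -0.27942, f(3.75) ≈ 0.93800, f(4.5) ≈ 0.41212, f(5.25) ≈ -0.87970, f(6) ≈ -0.53657.
Sum = Δt · [f(2.25) + f(3) + f(3.75) + ...].
Sum ≈ -0.99232.

-0.99232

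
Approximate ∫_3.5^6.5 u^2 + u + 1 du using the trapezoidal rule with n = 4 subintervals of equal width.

Δu = (6.5 − 3.5)/4 = 0.75.
f(3.5) = 16.75, f(4.25) = 23.3125, f(5) = 31, f(5.75) = 39.8125, f(6.5) = 49.75.
T_4 = (Δu/2)·[f(u_0) + 2f(u_1) + 2f(u_2) + 2f(u_3) + f(u_4)].
Sum = 95.53125.

95.53125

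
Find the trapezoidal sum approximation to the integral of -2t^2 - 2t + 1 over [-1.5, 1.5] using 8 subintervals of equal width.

-1.640625

Δt = (1.5 − (-1.5))/8 = 0.375.
f(-1.5) = -0.5, f(-1.125) = 0.71875, f(-0.75) = 1.375, f(-0.375) = 1.46875, f(0) = 1, f(0.375) = -0.03125, f(0.75) = -1.625, f(1.125) = -3.78125, f(1.5) = -6.5.
T_8 = (Δt/2)·[f(t_0) + 2f(t_1) + ... + 2f(t_{7}) + f(t_8)].
Sum = -1.640625.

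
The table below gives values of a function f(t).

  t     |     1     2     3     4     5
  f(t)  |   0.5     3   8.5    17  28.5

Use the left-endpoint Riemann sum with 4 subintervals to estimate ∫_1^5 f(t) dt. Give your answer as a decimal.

Δt = 1.
Sum = 1·[0.5 + 3 + 8.5 + 17] = 29.

29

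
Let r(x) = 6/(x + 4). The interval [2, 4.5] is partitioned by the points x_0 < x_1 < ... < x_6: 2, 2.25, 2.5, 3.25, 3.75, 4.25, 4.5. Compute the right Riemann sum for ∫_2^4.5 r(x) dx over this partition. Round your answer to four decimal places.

Subinterval widths: 0.25, 0.25, 0.75, 0.5, 0.5, 0.25.
Right endpoints: 2.25, 2.5, 3.25, 3.75, 4.25, 4.5.
r(2.25) = 0.96, r(2.5) = 12/13, r(3.25) = 24/29, r(3.75) = 24/31, r(4.25) = 8/11, r(4.5) = 12/17.
Sum = Σ Δx_i · r(x_i).
Sum ≈ 2.0187.

2.0187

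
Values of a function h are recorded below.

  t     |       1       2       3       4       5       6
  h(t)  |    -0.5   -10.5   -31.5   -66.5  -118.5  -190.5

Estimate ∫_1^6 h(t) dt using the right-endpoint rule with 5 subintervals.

Δt = 1.
Sum = 1·[(-10.5) + (-31.5) + (-66.5) + (-118.5) + (-190.5)] = -417.5.

-417.5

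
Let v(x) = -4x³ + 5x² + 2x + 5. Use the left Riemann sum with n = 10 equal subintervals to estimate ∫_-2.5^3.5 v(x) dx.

Δx = (3.5 − (-2.5))/10 = 0.6.
Left endpoints: -2.5, -1.9, -1.3, -0.7, -0.1, 0.5, 1.1, 1.7, 2.3, 2.9.
v(-2.5) = 93.75, v(-1.9) = 46.686, v(-1.3) = 19.638, v(-0.7) = 7.422, v(-0.1) = 4.854, v(0.5) = 6.75, v(1.1) = 7.926, v(1.7) = 3.198, v(2.3) = -12.618, v(2.9) = -44.706.
Sum = Δx · [v(-2.5) + v(-1.9) + v(-1.3) + ...].
Sum = 79.74.

79.74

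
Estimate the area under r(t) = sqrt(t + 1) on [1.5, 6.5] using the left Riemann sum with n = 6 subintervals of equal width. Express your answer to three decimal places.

Δt = (6.5 − 1.5)/6 = 5/6.
Left endpoints: 1.5, 7/3, 19/6, 4, 29/6, 17/3.
r(1.5) ≈ 1.581, r(7/3) ≈ 1.826, r(19/6) ≈ 2.041, r(4) ≈ 2.236, r(29/6) ≈ 2.415, r(17/3) ≈ 2.582.
Sum = Δt · [r(1.5) + r(7/3) + r(19/6) + ...].
Sum ≈ 10.568.

10.568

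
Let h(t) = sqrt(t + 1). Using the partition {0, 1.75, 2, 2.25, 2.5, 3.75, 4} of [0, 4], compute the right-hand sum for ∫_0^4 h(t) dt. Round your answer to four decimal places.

7.5368

Subinterval widths: 1.75, 0.25, 0.25, 0.25, 1.25, 0.25.
Right endpoints: 1.75, 2, 2.25, 2.5, 3.75, 4.
h(1.75) ≈ 1.6583, h(2) ≈ 1.7321, h(2.25) ≈ 1.8028, h(2.5) ≈ 1.8708, h(3.75) ≈ 2.1794, h(4) ≈ 2.2361.
Sum = Σ Δt_i · h(t_i).
Sum ≈ 7.5368.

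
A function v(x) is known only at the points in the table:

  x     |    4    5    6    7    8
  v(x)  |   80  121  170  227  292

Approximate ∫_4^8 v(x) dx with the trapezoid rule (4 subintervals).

704

Δx = 1.
T_4 = (1/2)·[80 + 2·121 + 2·170 + 2·227 + 292] = 704.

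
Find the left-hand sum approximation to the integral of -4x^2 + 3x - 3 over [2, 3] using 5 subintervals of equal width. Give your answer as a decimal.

Δx = (3 − 2)/5 = 0.2.
Left endpoints: 2, 2.2, 2.4, 2.6, 2.8.
f(2) = -13, f(2.2) = -15.76, f(2.4) = -18.84, f(2.6) = -22.24, f(2.8) = -25.96.
Sum = Δx · [f(2) + f(2.2) + f(2.4) + f(2.6) + f(2.8)].
Sum = -19.16.

-19.16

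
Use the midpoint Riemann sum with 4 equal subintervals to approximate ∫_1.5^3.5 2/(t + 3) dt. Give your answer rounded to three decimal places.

Δt = (3.5 − 1.5)/4 = 0.5.
Midpoints: 1.75, 2.25, 2.75, 3.25.
f(1.75) = 8/19, f(2.25) = 8/21, f(2.75) = 8/23, f(3.25) = 0.32.
Sum = Δt · [f(1.75) + f(2.25) + f(2.75) + f(3.25)].
Sum ≈ 0.735.

0.735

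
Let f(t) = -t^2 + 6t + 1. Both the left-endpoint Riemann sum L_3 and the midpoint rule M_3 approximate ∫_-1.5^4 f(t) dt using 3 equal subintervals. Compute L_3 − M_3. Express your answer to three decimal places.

L_3 ≈ 3.56481.
M_3 ≈ 25.83218.
L_3 − M_3 ≈ -22.267.

-22.267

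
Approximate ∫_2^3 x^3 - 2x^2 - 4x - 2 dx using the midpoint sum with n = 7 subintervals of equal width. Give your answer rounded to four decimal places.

-8.4260

Δx = (3 − 2)/7 = 1/7.
Midpoints: 29/14, 31/14, 33/14, 2.5, 37/14, 39/14, 41/14.
f(29/14) = -27383/2744, f(31/14) = -26909/2744, f(33/14) = -25915/2744, f(2.5) = -8.875, f(37/14) = -22175/2744, f(39/14) = -19333/2744, f(41/14) = -15779/2744.
Sum = Δx · [f(29/14) + f(31/14) + f(33/14) + ...].
Sum ≈ -8.4260.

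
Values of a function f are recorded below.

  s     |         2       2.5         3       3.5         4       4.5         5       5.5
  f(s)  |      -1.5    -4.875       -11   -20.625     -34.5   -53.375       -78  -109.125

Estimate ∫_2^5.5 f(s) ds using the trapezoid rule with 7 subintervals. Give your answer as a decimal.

Δs = 0.5.
T_7 = (0.5/2)·[(-1.5) + 2·(-4.875) + 2·(-11) + 2·(-20.625) + 2·(-34.5) + 2·(-53.375) + 2·(-78) + (-109.125)] = -128.84375.

-128.84375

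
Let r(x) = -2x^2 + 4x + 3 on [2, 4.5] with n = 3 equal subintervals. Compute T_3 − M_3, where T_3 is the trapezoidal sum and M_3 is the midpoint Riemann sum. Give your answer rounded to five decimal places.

T_3 ≈ -15.9953704.
M_3 ≈ -15.1273148.
T_3 − M_3 ≈ -0.86806.

-0.86806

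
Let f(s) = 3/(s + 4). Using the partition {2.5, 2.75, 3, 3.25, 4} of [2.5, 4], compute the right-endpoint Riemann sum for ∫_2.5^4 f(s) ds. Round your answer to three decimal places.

0.603

Subinterval widths: 0.25, 0.25, 0.25, 0.75.
Right endpoints: 2.75, 3, 3.25, 4.
f(2.75) = 4/9, f(3) = 3/7, f(3.25) = 12/29, f(4) = 0.375.
Sum = Σ Δs_i · f(s_i).
Sum ≈ 0.603.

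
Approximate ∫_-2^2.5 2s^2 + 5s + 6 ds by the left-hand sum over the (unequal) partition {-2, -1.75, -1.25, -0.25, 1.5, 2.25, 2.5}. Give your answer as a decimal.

Subinterval widths: 0.25, 0.5, 1, 1.75, 0.75, 0.25.
Left endpoints: -2, -1.75, -1.25, -0.25, 1.5, 2.25.
f(-2) = 4, f(-1.75) = 3.375, f(-1.25) = 2.875, f(-0.25) = 4.875, f(1.5) = 18, f(2.25) = 27.375.
Sum = Σ Δs_i · f(s_i).
Sum = 34.4375.

34.4375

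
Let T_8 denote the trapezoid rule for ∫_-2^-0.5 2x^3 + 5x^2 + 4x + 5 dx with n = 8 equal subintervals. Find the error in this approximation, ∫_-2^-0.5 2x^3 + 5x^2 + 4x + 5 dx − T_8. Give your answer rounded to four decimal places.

0.0220

Exact integral: ∫_-2^-0.5 f(x) dx = 5.15625.
T_8 ≈ 5.134277.
Error ≈ 5.15625 − 5.134277 ≈ 0.0220.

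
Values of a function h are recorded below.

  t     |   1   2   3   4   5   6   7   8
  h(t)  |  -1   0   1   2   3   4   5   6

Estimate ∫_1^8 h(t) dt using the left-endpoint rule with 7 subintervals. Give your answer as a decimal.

Δt = 1.
Sum = 1·[(-1) + 0 + 1 + 2 + 3 + 4 + 5] = 14.

14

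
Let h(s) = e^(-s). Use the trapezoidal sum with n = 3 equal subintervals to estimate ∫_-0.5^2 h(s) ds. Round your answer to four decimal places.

Δs = (2 − (-0.5))/3 = 5/6.
h(-0.5) ≈ 1.6487, h(1/3) ≈ 0.7165, h(7/6) ≈ 0.3114, h(2) ≈ 0.1353.
T_3 = (Δs/2)·[h(s_0) + 2h(s_1) + 2h(s_2) + h(s_3)].
Sum ≈ 1.6000.

1.6000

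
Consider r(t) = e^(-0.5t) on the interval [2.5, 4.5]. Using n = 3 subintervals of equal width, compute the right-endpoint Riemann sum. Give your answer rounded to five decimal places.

0.30519

Δt = (4.5 − 2.5)/3 = 2/3.
Right endpoints: 19/6, 23/6, 4.5.
r(19/6) ≈ 0.20529, r(23/6) ≈ 0.14710, r(4.5) ≈ 0.10540.
Sum = Δt · [r(19/6) + r(23/6) + r(4.5)].
Sum ≈ 0.30519.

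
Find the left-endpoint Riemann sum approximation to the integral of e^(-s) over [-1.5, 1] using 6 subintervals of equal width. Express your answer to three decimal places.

Δs = (1 − (-1.5))/6 = 5/12.
Left endpoints: -1.5, -13/12, -2/3, -0.25, 1/6, 7/12.
f(-1.5) ≈ 4.482, f(-13/12) ≈ 2.955, f(-2/3) ≈ 1.948, f(-0.25) ≈ 1.284, f(1/6) ≈ 0.846, f(7/12) ≈ 0.558.
Sum = Δs · [f(-1.5) + f(-13/12) + f(-2/3) + ...].
Sum ≈ 5.030.

5.030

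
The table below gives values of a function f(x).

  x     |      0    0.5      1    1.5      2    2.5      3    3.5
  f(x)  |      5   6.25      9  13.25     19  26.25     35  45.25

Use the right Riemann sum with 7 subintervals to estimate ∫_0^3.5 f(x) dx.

Δx = 0.5.
Sum = 0.5·[6.25 + 9 + 13.25 + 19 + 26.25 + 35 + 45.25] = 77.

77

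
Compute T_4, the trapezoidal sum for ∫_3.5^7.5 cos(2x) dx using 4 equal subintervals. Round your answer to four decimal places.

-0.0022

Δx = (7.5 − 3.5)/4 = 1.
f(3.5) ≈ 0.7539, f(4.5) ≈ -0.9111, f(5.5) ≈ 0.0044, f(6.5) ≈ 0.9074, f(7.5) ≈ -0.7597.
T_4 = (Δx/2)·[f(x_0) + 2f(x_1) + 2f(x_2) + 2f(x_3) + f(x_4)].
Sum ≈ -0.0022.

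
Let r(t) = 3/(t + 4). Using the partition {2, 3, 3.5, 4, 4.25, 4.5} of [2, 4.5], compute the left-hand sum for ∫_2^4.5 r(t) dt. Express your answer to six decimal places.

Subinterval widths: 1, 0.5, 0.5, 0.25, 0.25.
Left endpoints: 2, 3, 3.5, 4, 4.25.
r(2) = 0.5, r(3) = 3/7, r(3.5) = 0.4, r(4) = 0.375, r(4.25) = 4/11.
Sum = Σ Δt_i · r(t_i).
Sum ≈ 1.098945.

1.098945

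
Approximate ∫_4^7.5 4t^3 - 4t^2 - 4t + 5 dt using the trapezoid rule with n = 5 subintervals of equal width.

Δt = (7.5 − 4)/5 = 0.7.
f(4) = 181, f(4.7) = 313.132, f(5.4) = 496.616, f(6.1) = 739.684, f(6.8) = 1050.568, f(7.5) = 1437.5.
T_5 = (Δt/2)·[f(t_0) + 2f(t_1) + ... + 2f(t_{4}) + f(t_5)].
Sum = 2386.475.

2386.475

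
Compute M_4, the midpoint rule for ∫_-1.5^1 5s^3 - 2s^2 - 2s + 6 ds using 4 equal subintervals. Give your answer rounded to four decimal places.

Δs = (1 − (-1.5))/4 = 0.625.
Midpoints: -1.1875, -0.5625, 0.0625, 0.6875.
f(-1.1875) = -11543/4096, f(-0.5625) = 22947/4096, f(0.0625) = 24037/4096, f(0.6875) = 21727/4096.
Sum = Δs · [f(-1.1875) + f(-0.5625) + f(0.0625) + f(0.6875)].
Sum ≈ 8.7231.

8.7231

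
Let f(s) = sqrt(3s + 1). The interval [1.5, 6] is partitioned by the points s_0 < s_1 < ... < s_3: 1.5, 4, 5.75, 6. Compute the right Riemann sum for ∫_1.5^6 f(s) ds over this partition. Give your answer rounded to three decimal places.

17.580

Subinterval widths: 2.5, 1.75, 0.25.
Right endpoints: 4, 5.75, 6.
f(4) ≈ 3.606, f(5.75) ≈ 4.272, f(6) ≈ 4.359.
Sum = Σ Δs_i · f(s_i).
Sum ≈ 17.580.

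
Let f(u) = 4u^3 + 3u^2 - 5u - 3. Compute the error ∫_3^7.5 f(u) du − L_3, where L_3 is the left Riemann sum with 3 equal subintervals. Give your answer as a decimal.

Exact integral: ∫_3^7.5 f(u) du = 3346.3125.
L_3 = 2183.625.
Error = 3346.3125 − 2183.625 = 1162.6875.

1162.6875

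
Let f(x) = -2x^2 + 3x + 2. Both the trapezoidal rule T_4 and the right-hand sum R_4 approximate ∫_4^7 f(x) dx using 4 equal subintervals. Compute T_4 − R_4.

21.375

T_4 = -131.0625.
R_4 = -152.4375.
T_4 − R_4 = 21.375.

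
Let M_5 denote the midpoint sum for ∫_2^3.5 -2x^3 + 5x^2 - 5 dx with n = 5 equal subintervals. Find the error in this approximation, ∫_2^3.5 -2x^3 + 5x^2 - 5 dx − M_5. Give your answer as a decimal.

Exact integral: ∫_2^3.5 f(x) dx = -16.40625.
M_5 = -16.276875.
Error = -16.40625 − (-16.276875) = -0.129375.

-0.129375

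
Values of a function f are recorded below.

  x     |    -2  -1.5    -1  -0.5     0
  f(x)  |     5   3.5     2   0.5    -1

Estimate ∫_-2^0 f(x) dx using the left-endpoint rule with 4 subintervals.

5.5

Δx = 0.5.
Sum = 0.5·[5 + 3.5 + 2 + 0.5] = 5.5.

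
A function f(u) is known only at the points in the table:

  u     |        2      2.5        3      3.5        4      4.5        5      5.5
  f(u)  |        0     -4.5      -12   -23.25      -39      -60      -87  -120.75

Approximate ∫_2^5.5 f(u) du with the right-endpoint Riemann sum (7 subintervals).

Δu = 0.5.
Sum = 0.5·[(-4.5) + (-12) + (-23.25) + (-39) + (-60) + (-87) + (-120.75)] = -173.25.

-173.25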